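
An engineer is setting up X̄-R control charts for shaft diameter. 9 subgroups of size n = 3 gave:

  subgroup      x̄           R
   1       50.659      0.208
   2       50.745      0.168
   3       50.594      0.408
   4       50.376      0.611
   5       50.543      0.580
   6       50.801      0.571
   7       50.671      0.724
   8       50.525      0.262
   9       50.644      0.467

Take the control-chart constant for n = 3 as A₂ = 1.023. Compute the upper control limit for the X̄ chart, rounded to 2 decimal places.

51.07

X̄̄ = (50.659 + 50.745 + 50.594 + 50.376 + 50.543 + 50.801 + 50.671 + 50.525 + 50.644) / 9 = 455.5580 / 9 = 50.6176
R̄ = (0.208 + 0.168 + 0.408 + 0.611 + 0.580 + 0.571 + 0.724 + 0.262 + 0.467) / 9 = 3.9990 / 9 = 0.4443
UCL = X̄̄ + A₂·R̄ = 50.6176 + 1.023 × 0.4443 = 51.0721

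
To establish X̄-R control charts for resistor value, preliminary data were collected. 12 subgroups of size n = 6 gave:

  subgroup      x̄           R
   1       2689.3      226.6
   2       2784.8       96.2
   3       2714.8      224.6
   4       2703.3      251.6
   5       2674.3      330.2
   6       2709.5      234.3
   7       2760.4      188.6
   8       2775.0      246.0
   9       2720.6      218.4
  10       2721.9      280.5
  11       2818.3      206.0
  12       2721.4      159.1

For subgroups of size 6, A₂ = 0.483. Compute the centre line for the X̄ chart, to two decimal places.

X̄̄ = (2689.3 + 2784.8 + 2714.8 + 2703.3 + 2674.3 + 2709.5 + 2760.4 + 2775.0 + 2720.6 + 2721.9 + 2818.3 + 2721.4) / 12 = 32793.6000 / 12 = 2732.8000
CL = X̄̄ = 2732.8000

2732.80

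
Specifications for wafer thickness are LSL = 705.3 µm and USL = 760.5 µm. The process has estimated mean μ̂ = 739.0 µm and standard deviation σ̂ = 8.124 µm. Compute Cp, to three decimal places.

1.132

Cp = (USL − LSL) / (6σ̂) = (760.5 − 705.3) / (6 × 8.124) = 55.2000 / 48.7440 = 1.1324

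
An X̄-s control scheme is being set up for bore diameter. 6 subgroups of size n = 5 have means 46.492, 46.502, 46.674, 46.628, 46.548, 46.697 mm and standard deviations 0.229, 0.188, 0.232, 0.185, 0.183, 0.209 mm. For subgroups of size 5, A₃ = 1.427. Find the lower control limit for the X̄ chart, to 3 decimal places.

X̄̄ = (46.492 + 46.502 + 46.674 + 46.628 + 46.548 + 46.697) / 6 = 46.5902
s̄ = (0.229 + 0.188 + 0.232 + 0.185 + 0.183 + 0.209) / 6 = 0.2043
LCL = X̄̄ − A₃·s̄ = 46.5902 − 1.427 × 0.2043 = 46.2986

46.299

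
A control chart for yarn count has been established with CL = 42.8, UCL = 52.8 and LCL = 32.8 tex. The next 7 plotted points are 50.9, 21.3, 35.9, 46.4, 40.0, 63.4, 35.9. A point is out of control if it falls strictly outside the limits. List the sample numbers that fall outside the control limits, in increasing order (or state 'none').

Compare each point to [32.8, 52.8]: sample 2 = 21.3 < LCL; sample 6 = 63.4 > UCL.

2, 6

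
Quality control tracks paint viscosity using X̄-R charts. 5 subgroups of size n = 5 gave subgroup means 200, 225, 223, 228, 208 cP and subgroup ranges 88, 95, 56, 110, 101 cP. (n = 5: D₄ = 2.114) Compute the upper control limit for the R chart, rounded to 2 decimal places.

R̄ = (88 + 95 + 56 + 110 + 101) / 5 = 450.0000 / 5 = 90.0000
UCL_R = D₄·R̄ = 2.114 × 90.0000 = 190.2600

190.26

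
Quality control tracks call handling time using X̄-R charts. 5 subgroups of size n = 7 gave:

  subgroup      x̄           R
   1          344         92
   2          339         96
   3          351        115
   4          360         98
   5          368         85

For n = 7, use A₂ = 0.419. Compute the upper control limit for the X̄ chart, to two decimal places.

X̄̄ = (344 + 339 + 351 + 360 + 368) / 5 = 1762.0000 / 5 = 352.4000
R̄ = (92 + 96 + 115 + 98 + 85) / 5 = 486.0000 / 5 = 97.2000
UCL = X̄̄ + A₂·R̄ = 352.4000 + 0.419 × 97.2000 = 393.1268

393.13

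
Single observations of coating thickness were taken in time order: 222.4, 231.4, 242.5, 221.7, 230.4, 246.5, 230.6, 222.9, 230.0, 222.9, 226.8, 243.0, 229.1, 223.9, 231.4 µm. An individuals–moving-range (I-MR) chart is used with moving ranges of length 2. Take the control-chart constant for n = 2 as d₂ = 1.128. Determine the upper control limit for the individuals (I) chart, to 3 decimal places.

X̄ = (222.4 + 231.4 + 242.5 + 221.7 + 230.4 + 246.5 + 230.6 + 222.9 + 230.0 + 222.9 + 226.8 + 243.0 + 229.1 + 223.9 + 231.4) / 15 = 230.3667
Moving ranges: 9.0, 11.1, 20.8, 8.7, 16.1, 15.9, 7.7, 7.1, 7.1, 3.9, 16.2, 13.9, 5.2, 7.5; M̄R̄ = 150.2000 / 14 = 10.7286
UCL = X̄ + 3·M̄R̄/d₂ = 230.3667 + 3 × 10.7286 / 1.128 = 258.9001

258.900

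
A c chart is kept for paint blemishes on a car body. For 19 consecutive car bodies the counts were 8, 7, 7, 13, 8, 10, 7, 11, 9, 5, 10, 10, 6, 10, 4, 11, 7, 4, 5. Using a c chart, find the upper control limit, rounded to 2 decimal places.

c̄ = (8 + 7 + 7 + 13 + 8 + 10 + 7 + 11 + 9 + 5 + 10 + 10 + 6 + 10 + 4 + 11 + 7 + 4 + 5) / 19 = 152 / 19 = 8.0000
UCL = c̄ + 3√c̄ = 8.0000 + 3 × √8.0000 = 8.0000 + 3 × 2.8284 = 16.4853

16.49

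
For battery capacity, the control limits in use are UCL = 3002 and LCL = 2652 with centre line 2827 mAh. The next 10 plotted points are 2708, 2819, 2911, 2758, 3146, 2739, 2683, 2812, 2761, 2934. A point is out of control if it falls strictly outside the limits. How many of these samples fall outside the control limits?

Compare each point to [2652, 3002]: sample 5 = 3146 > UCL.

1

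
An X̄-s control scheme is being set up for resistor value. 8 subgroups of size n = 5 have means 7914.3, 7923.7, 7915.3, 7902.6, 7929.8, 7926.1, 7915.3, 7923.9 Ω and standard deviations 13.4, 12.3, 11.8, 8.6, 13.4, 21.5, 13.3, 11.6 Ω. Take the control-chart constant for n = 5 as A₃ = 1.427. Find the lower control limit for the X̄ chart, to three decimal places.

7899.985

X̄̄ = (7914.3 + 7923.7 + 7915.3 + 7902.6 + 7929.8 + 7926.1 + 7915.3 + 7923.9) / 8 = 7918.8750
s̄ = (13.4 + 12.3 + 11.8 + 8.6 + 13.4 + 21.5 + 13.3 + 11.6) / 8 = 13.2375
LCL = X̄̄ − A₃·s̄ = 7918.8750 − 1.427 × 13.2375 = 7899.9851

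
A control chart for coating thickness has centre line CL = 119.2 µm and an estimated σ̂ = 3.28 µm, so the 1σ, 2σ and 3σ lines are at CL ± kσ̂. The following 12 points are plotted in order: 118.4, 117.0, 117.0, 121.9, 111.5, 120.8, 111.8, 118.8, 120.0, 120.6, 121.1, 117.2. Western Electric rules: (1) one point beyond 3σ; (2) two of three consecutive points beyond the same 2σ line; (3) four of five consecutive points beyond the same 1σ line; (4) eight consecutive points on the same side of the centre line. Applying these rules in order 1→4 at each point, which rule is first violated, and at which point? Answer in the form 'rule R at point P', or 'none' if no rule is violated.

Zone of each point (C = within 1σ̂, B = 1σ̂–2σ̂, A = 2σ̂–3σ̂, * = beyond 3σ̂; sign = side of CL): 1:-C, 2:-C, 3:-C, 4:+C, 5:-A, 6:+C, 7:-A, 8:-C, 9:+C, 10:+C, 11:+C, 12:-C
Rule 2 (two of three consecutive points beyond the same 2σ limit) is satisfied at point 7.

rule 2 at point 7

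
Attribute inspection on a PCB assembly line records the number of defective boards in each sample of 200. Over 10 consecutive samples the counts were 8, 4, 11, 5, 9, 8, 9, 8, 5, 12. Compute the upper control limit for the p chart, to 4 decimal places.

0.0808

p̄ = Σdᵢ / (k·n) = 79 / (10 × 200) = 0.03950
UCL = p̄ + 3·√(p̄(1−p̄)/n) = 0.03950 + 3 × √(0.03950×0.96050/200) = 0.03950 + 3 × 0.01377 = 0.08082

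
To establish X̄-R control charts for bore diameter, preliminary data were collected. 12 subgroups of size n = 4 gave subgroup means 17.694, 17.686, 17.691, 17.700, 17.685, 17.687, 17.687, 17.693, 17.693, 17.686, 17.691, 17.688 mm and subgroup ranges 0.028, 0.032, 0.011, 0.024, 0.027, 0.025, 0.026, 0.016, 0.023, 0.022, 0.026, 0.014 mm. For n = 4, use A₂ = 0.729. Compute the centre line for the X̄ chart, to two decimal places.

X̄̄ = (17.694 + 17.686 + 17.691 + 17.700 + 17.685 + 17.687 + 17.687 + 17.693 + 17.693 + 17.686 + 17.691 + 17.688) / 12 = 212.2810 / 12 = 17.6901
CL = X̄̄ = 17.6901

17.69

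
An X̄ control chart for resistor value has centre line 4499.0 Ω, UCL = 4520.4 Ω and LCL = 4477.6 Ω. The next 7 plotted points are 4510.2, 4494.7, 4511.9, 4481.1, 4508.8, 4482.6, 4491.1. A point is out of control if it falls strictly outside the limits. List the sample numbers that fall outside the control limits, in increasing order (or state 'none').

All 7 points lie within [4477.6, 4520.4].

none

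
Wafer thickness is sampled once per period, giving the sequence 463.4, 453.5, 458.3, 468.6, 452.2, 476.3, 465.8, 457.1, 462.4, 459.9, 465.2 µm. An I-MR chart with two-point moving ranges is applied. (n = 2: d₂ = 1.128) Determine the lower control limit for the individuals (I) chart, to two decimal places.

X̄ = (463.4 + 453.5 + 458.3 + 468.6 + 452.2 + 476.3 + 465.8 + 457.1 + 462.4 + 459.9 + 465.2) / 11 = 462.0636
Moving ranges: 9.9, 4.8, 10.3, 16.4, 24.1, 10.5, 8.7, 5.3, 2.5, 5.3; M̄R̄ = 97.8000 / 10 = 9.7800
LCL = X̄ − 3·M̄R̄/d₂ = 462.0636 − 3 × 9.7800 / 1.128 = 436.0530

436.05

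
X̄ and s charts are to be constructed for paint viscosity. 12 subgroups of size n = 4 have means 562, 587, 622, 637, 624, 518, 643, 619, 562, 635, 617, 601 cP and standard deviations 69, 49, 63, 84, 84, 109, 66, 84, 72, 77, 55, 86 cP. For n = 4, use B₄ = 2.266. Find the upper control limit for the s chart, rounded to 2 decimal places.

169.57

s̄ = (69 + 49 + 63 + 84 + 84 + 109 + 66 + 84 + 72 + 77 + 55 + 86) / 12 = 74.8333
UCL_s = B₄·s̄ = 2.266 × 74.8333 = 169.5723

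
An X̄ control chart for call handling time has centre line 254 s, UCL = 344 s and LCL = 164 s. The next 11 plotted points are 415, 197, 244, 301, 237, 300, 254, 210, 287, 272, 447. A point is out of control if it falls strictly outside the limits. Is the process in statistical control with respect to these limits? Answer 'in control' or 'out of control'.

out of control

Compare each point to [164, 344]: sample 1 = 415 > UCL; sample 11 = 447 > UCL.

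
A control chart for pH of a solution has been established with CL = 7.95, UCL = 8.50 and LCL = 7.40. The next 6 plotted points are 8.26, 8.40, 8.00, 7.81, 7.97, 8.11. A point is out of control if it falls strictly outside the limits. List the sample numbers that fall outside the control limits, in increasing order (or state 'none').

none

All 6 points lie within [7.40, 8.50].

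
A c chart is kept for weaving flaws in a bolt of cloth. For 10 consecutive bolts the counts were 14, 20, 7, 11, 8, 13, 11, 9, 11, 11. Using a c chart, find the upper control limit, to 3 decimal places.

21.673

c̄ = (14 + 20 + 7 + 11 + 8 + 13 + 11 + 9 + 11 + 11) / 10 = 115 / 10 = 11.5000
UCL = c̄ + 3√c̄ = 11.5000 + 3 × √11.5000 = 11.5000 + 3 × 3.3912 = 21.6735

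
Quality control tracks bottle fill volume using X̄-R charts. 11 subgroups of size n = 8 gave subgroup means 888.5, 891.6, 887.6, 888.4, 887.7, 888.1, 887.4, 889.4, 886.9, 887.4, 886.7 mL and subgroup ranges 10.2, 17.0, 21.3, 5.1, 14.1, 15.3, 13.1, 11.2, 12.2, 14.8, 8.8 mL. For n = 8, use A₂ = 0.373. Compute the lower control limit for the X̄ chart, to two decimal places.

X̄̄ = (888.5 + 891.6 + 887.6 + 888.4 + 887.7 + 888.1 + 887.4 + 889.4 + 886.9 + 887.4 + 886.7) / 11 = 9769.7000 / 11 = 888.1545
R̄ = (10.2 + 17.0 + 21.3 + 5.1 + 14.1 + 15.3 + 13.1 + 11.2 + 12.2 + 14.8 + 8.8) / 11 = 143.1000 / 11 = 13.0091
LCL = X̄̄ − A₂·R̄ = 888.1545 − 0.373 × 13.0091 = 883.3022

883.30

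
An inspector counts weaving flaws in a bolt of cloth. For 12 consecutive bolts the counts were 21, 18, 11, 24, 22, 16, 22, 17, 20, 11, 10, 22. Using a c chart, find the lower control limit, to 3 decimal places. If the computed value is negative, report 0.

c̄ = (21 + 18 + 11 + 24 + 22 + 16 + 22 + 17 + 20 + 11 + 10 + 22) / 12 = 214 / 12 = 17.8333
LCL = c̄ − 3√c̄ = 17.8333 − 3 × 4.2230 = 5.1645

5.164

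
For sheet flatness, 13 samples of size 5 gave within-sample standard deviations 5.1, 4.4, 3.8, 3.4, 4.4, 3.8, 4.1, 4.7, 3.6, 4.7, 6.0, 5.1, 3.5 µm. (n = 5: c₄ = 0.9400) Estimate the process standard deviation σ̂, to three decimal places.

s̄ = (5.1 + 4.4 + 3.8 + 3.4 + 4.4 + 3.8 + 4.1 + 4.7 + 3.6 + 4.7 + 6.0 + 5.1 + 3.5) / 13 = 4.3538
σ̂ = s̄ / c₄ = 4.3538 / 0.9400 = 4.6318

4.632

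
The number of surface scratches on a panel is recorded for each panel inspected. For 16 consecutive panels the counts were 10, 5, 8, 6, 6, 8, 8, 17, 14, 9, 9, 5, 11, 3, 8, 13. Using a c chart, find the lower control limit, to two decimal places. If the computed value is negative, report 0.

0.00

c̄ = (10 + 5 + 8 + 6 + 6 + 8 + 8 + 17 + 14 + 9 + 9 + 5 + 11 + 3 + 8 + 13) / 16 = 140 / 16 = 8.7500
LCL = c̄ − 3√c̄ = 8.7500 − 3 × 2.9580 = -0.1241 → 0 (cannot be negative)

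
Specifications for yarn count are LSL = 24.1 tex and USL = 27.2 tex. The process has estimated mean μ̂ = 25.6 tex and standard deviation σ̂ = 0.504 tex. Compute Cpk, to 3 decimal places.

0.992

Cpu = (USL − μ̂) / (3σ̂) = (27.2 − 25.6) / (3 × 0.504) = 1.0582; Cpl = (μ̂ − LSL) / (3σ̂) = (25.6 − 24.1) / (3 × 0.504) = 0.9921; Cpk = min(Cpu, Cpl) = 0.9921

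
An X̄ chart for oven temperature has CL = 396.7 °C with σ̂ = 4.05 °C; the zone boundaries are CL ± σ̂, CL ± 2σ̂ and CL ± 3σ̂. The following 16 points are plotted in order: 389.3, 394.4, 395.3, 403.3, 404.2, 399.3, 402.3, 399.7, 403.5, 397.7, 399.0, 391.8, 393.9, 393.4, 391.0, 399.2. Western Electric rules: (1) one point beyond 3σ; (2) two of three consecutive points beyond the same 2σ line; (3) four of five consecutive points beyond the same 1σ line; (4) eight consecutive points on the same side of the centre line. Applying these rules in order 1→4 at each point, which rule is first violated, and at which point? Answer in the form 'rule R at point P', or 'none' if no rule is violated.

Zone of each point (C = within 1σ̂, B = 1σ̂–2σ̂, A = 2σ̂–3σ̂, * = beyond 3σ̂; sign = side of CL): 1:-B, 2:-C, 3:-C, 4:+B, 5:+B, 6:+C, 7:+B, 8:+C, 9:+B, 10:+C, 11:+C, 12:-B, 13:-C, 14:-C, 15:-B, 16:+C
Rule 4 (eight consecutive points on the same side of the centre line) is satisfied at point 11.

rule 4 at point 11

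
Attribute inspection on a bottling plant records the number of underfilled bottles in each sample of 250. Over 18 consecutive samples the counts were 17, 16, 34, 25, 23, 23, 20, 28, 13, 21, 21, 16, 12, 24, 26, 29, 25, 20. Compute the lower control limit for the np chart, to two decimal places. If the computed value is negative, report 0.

8.44

p̄ = Σdᵢ / (k·n) = 393 / (18 × 250) = 0.08733
LCL = np̄ − 3·√(np̄(1−p̄)) = 21.8333 − 3 × 4.4639 = 8.4416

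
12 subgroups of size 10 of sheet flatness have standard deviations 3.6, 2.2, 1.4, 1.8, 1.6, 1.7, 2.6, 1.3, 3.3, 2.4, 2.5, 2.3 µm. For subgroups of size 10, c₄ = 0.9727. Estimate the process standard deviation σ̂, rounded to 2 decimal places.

s̄ = (3.6 + 2.2 + 1.4 + 1.8 + 1.6 + 1.7 + 2.6 + 1.3 + 3.3 + 2.4 + 2.5 + 2.3) / 12 = 2.2250
σ̂ = s̄ / c₄ = 2.2250 / 0.9727 = 2.2874

2.29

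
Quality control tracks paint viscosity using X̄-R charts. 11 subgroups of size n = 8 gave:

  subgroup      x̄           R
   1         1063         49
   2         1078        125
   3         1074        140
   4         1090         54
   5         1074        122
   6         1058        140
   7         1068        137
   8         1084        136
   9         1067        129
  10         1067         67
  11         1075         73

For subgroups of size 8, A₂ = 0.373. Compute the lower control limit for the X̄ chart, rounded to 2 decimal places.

X̄̄ = (1063 + 1078 + 1074 + 1090 + 1074 + 1058 + 1068 + 1084 + 1067 + 1067 + 1075) / 11 = 11798.0000 / 11 = 1072.5455
R̄ = (49 + 125 + 140 + 54 + 122 + 140 + 137 + 136 + 129 + 67 + 73) / 11 = 1172.0000 / 11 = 106.5455
LCL = X̄̄ − A₂·R̄ = 1072.5455 − 0.373 × 106.5455 = 1032.8040

1032.80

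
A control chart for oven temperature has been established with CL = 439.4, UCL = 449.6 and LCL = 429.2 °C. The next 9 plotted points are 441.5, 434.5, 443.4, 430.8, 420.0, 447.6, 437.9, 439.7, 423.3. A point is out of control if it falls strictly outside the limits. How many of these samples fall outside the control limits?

2

Compare each point to [429.2, 449.6]: sample 5 = 420.0 < LCL; sample 9 = 423.3 < LCL.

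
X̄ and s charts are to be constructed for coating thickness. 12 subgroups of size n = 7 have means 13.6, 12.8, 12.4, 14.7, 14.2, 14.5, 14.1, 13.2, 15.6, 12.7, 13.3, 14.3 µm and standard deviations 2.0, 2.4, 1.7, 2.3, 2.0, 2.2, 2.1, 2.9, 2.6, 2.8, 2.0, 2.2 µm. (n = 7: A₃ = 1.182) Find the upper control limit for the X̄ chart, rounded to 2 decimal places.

16.46

X̄̄ = (13.6 + 12.8 + 12.4 + 14.7 + 14.2 + 14.5 + 14.1 + 13.2 + 15.6 + 12.7 + 13.3 + 14.3) / 12 = 13.7833
s̄ = (2.0 + 2.4 + 1.7 + 2.3 + 2.0 + 2.2 + 2.1 + 2.9 + 2.6 + 2.8 + 2.0 + 2.2) / 12 = 2.2667
UCL = X̄̄ + A₃·s̄ = 13.7833 + 1.182 × 2.2667 = 16.4625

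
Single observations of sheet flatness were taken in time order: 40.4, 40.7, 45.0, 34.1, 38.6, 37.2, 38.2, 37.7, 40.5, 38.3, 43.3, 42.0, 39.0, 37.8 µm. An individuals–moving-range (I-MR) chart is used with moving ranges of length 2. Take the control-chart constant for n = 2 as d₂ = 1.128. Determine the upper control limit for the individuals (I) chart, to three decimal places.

47.342

X̄ = (40.4 + 40.7 + 45.0 + 34.1 + 38.6 + 37.2 + 38.2 + 37.7 + 40.5 + 38.3 + 43.3 + 42.0 + 39.0 + 37.8) / 14 = 39.4857
Moving ranges: 0.3, 4.3, 10.9, 4.5, 1.4, 1.0, 0.5, 2.8, 2.2, 5.0, 1.3, 3.0, 1.2; M̄R̄ = 38.4000 / 13 = 2.9538
UCL = X̄ + 3·M̄R̄/d₂ = 39.4857 + 3 × 2.9538 / 1.128 = 47.3417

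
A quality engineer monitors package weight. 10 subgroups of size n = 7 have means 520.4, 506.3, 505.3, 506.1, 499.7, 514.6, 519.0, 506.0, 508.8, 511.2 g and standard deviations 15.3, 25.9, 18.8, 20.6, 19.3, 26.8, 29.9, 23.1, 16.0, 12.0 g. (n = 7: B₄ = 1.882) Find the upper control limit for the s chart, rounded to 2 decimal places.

s̄ = (15.3 + 25.9 + 18.8 + 20.6 + 19.3 + 26.8 + 29.9 + 23.1 + 16.0 + 12.0) / 10 = 20.7700
UCL_s = B₄·s̄ = 1.882 × 20.7700 = 39.0891

39.09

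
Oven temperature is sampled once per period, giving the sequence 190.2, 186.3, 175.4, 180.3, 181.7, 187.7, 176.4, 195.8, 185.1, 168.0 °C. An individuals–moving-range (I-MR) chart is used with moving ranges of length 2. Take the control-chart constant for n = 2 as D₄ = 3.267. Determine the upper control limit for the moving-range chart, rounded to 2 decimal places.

31.07

Moving ranges: 3.9, 10.9, 4.9, 1.4, 6.0, 11.3, 19.4, 10.7, 17.1; M̄R̄ = 85.6000 / 9 = 9.5111
UCL_MR = D₄·M̄R̄ = 3.267 × 9.5111 = 31.0728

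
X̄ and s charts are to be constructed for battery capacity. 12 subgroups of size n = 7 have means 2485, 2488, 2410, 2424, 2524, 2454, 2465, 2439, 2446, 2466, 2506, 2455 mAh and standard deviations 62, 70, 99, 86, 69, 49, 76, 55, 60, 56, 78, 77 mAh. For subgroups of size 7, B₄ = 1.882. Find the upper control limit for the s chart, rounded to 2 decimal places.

131.27

s̄ = (62 + 70 + 99 + 86 + 69 + 49 + 76 + 55 + 60 + 56 + 78 + 77) / 12 = 69.7500
UCL_s = B₄·s̄ = 1.882 × 69.7500 = 131.2695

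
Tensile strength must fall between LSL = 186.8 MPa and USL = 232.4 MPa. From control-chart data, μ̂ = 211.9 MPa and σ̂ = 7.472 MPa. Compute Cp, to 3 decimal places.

Cp = (USL − LSL) / (6σ̂) = (232.4 − 186.8) / (6 × 7.472) = 45.6000 / 44.8320 = 1.0171

1.017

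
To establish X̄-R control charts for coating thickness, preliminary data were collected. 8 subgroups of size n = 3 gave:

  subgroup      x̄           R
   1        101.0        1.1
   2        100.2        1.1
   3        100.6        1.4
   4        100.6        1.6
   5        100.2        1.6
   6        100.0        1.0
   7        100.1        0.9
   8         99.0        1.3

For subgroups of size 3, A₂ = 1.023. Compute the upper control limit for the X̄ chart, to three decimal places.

X̄̄ = (101.0 + 100.2 + 100.6 + 100.6 + 100.2 + 100.0 + 100.1 + 99.0) / 8 = 801.7000 / 8 = 100.2125
R̄ = (1.1 + 1.1 + 1.4 + 1.6 + 1.6 + 1.0 + 0.9 + 1.3) / 8 = 10.0000 / 8 = 1.2500
UCL = X̄̄ + A₂·R̄ = 100.2125 + 1.023 × 1.2500 = 101.4913

101.491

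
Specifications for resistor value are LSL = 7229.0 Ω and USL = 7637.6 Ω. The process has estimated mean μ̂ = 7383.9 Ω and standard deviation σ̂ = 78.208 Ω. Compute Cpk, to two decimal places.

Cpu = (USL − μ̂) / (3σ̂) = (7637.6 − 7383.9) / (3 × 78.208) = 1.0813; Cpl = (μ̂ − LSL) / (3σ̂) = (7383.9 − 7229.0) / (3 × 78.208) = 0.6602; Cpk = min(Cpu, Cpl) = 0.6602

0.66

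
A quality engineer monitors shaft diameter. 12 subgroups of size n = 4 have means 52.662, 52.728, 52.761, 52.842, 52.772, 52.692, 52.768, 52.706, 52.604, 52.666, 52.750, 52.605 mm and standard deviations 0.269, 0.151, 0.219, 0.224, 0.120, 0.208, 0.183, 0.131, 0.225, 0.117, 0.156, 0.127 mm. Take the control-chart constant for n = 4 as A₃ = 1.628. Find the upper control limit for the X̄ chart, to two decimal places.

X̄̄ = (52.662 + 52.728 + 52.761 + 52.842 + 52.772 + 52.692 + 52.768 + 52.706 + 52.604 + 52.666 + 52.750 + 52.605) / 12 = 52.7130
s̄ = (0.269 + 0.151 + 0.219 + 0.224 + 0.120 + 0.208 + 0.183 + 0.131 + 0.225 + 0.117 + 0.156 + 0.127) / 12 = 0.1775
UCL = X̄̄ + A₃·s̄ = 52.7130 + 1.628 × 0.1775 = 53.0020

53.00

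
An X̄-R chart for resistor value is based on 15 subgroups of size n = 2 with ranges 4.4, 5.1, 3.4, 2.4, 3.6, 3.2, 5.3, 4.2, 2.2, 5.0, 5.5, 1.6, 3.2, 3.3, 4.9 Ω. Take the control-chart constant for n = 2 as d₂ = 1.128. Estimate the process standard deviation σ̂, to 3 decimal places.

3.387

R̄ = (4.4 + 5.1 + 3.4 + 2.4 + 3.6 + 3.2 + 5.3 + 4.2 + 2.2 + 5.0 + 5.5 + 1.6 + 3.2 + 3.3 + 4.9) / 15 = 3.8200
σ̂ = R̄ / d₂ = 3.8200 / 1.128 = 3.3865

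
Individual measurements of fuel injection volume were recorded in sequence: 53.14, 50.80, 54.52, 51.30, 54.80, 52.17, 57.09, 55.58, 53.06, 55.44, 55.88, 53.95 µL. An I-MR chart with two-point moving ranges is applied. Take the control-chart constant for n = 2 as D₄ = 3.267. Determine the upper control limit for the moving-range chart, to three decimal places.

8.646

Moving ranges: 2.34, 3.72, 3.22, 3.50, 2.63, 4.92, 1.51, 2.52, 2.38, 0.44, 1.93; M̄R̄ = 29.1100 / 11 = 2.6464
UCL_MR = D₄·M̄R̄ = 3.267 × 2.6464 = 8.6457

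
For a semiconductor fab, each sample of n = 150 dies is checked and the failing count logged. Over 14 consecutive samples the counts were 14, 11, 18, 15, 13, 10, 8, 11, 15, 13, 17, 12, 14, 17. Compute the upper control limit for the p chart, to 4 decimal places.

p̄ = Σdᵢ / (k·n) = 188 / (14 × 150) = 0.08952
UCL = p̄ + 3·√(p̄(1−p̄)/n) = 0.08952 + 3 × √(0.08952×0.91048/150) = 0.08952 + 3 × 0.02331 = 0.15946

0.1595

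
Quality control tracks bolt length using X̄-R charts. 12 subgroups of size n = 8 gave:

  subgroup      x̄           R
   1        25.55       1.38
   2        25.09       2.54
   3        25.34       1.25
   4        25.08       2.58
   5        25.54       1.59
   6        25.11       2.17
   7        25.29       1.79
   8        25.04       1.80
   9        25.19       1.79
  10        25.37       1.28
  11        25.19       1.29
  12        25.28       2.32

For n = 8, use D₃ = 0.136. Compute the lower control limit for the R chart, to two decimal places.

0.25

R̄ = (1.38 + 2.54 + 1.25 + 2.58 + 1.59 + 2.17 + 1.79 + 1.80 + 1.79 + 1.28 + 1.29 + 2.32) / 12 = 21.7800 / 12 = 1.8150
LCL_R = D₃·R̄ = 0.136 × 1.8150 = 0.2468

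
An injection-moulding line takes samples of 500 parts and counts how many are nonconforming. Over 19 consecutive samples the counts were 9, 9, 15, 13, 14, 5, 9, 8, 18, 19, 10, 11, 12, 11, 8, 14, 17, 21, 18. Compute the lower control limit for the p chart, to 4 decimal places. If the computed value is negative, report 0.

p̄ = Σdᵢ / (k·n) = 241 / (19 × 500) = 0.02537
LCL = p̄ − 3·√(p̄(1−p̄)/n) = 0.02537 − 3 × 0.00703 = 0.00427

0.0043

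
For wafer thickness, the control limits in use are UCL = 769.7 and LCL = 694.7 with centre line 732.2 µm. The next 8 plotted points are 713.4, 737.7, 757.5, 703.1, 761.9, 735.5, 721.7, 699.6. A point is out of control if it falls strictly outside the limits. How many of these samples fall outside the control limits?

All 8 points lie within [694.7, 769.7].

0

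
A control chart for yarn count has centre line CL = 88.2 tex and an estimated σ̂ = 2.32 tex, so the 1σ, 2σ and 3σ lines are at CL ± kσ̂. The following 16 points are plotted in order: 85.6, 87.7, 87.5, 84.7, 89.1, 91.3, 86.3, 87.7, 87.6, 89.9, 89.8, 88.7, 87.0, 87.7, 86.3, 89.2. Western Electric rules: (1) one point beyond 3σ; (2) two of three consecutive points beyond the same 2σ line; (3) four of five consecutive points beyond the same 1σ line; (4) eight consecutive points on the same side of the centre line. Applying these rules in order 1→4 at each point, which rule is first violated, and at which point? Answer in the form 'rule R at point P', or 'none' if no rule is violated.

none

Zone of each point (C = within 1σ̂, B = 1σ̂–2σ̂, A = 2σ̂–3σ̂, * = beyond 3σ̂; sign = side of CL): 1:-B, 2:-C, 3:-C, 4:-B, 5:+C, 6:+B, 7:-C, 8:-C, 9:-C, 10:+C, 11:+C, 12:+C, 13:-C, 14:-C, 15:-C, 16:+C
No rule fires across all 16 points.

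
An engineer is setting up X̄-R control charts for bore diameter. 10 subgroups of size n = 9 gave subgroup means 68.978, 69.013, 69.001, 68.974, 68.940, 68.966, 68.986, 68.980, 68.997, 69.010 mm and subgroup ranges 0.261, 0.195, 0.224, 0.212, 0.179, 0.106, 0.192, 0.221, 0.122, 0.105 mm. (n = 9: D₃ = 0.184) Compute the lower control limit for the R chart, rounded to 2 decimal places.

0.03

R̄ = (0.261 + 0.195 + 0.224 + 0.212 + 0.179 + 0.106 + 0.192 + 0.221 + 0.122 + 0.105) / 10 = 1.8170 / 10 = 0.1817
LCL_R = D₃·R̄ = 0.184 × 0.1817 = 0.0334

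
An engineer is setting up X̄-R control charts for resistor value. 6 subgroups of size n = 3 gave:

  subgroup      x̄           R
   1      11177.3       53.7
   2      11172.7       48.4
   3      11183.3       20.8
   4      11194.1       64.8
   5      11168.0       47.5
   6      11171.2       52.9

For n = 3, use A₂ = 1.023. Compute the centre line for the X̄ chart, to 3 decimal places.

X̄̄ = (11177.3 + 11172.7 + 11183.3 + 11194.1 + 11168.0 + 11171.2) / 6 = 67066.6000 / 6 = 11177.7667
CL = X̄̄ = 11177.7667

11177.767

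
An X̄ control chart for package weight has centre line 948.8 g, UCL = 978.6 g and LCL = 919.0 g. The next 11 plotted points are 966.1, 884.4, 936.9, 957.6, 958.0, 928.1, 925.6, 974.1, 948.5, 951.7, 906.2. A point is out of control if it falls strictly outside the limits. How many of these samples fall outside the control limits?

Compare each point to [919.0, 978.6]: sample 2 = 884.4 < LCL; sample 11 = 906.2 < LCL.

2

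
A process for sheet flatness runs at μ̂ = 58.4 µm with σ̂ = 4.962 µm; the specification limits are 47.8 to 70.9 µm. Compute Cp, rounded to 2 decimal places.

Cp = (USL − LSL) / (6σ̂) = (70.9 − 47.8) / (6 × 4.962) = 23.1000 / 29.7720 = 0.7759

0.78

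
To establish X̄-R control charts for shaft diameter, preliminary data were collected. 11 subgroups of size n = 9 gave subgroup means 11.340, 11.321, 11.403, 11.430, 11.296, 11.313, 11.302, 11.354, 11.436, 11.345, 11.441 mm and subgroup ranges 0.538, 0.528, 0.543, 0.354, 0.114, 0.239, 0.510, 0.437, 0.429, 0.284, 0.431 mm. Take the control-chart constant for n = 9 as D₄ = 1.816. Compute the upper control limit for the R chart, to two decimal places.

0.73

R̄ = (0.538 + 0.528 + 0.543 + 0.354 + 0.114 + 0.239 + 0.510 + 0.437 + 0.429 + 0.284 + 0.431) / 11 = 4.4070 / 11 = 0.4006
UCL_R = D₄·R̄ = 1.816 × 0.4006 = 0.7276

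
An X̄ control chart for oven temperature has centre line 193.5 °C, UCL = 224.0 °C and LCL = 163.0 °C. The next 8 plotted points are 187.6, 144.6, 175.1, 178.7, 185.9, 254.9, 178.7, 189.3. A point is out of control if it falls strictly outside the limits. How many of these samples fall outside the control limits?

2

Compare each point to [163.0, 224.0]: sample 2 = 144.6 < LCL; sample 6 = 254.9 > UCL.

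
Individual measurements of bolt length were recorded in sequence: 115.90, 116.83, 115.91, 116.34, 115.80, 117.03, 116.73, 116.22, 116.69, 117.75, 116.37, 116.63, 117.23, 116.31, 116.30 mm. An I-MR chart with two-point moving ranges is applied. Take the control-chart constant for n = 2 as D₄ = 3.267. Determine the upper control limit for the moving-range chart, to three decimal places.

2.231

Moving ranges: 0.93, 0.92, 0.43, 0.54, 1.23, 0.30, 0.51, 0.47, 1.06, 1.38, 0.26, 0.60, 0.92, 0.01; M̄R̄ = 9.5600 / 14 = 0.6829
UCL_MR = D₄·M̄R̄ = 3.267 × 0.6829 = 2.2309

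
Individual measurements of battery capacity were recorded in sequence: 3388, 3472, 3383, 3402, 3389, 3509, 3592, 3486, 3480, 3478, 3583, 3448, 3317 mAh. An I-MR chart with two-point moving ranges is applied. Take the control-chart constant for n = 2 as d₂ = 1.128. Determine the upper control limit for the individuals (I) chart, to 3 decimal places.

X̄ = (3388 + 3472 + 3383 + 3402 + 3389 + 3509 + 3592 + 3486 + 3480 + 3478 + 3583 + 3448 + 3317) / 13 = 3455.9231
Moving ranges: 84, 89, 19, 13, 120, 83, 106, 6, 2, 105, 135, 131; M̄R̄ = 893.0000 / 12 = 74.4167
UCL = X̄ + 3·M̄R̄/d₂ = 3455.9231 + 3 × 74.4167 / 1.128 = 3653.8397

3653.840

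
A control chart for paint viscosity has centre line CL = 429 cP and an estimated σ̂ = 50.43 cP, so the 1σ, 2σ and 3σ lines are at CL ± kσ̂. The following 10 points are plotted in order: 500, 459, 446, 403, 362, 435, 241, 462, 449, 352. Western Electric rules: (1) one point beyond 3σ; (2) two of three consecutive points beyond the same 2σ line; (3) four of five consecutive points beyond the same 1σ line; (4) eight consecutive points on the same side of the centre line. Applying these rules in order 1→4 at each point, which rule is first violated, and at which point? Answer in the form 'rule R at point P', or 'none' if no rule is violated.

Zone of each point (C = within 1σ̂, B = 1σ̂–2σ̂, A = 2σ̂–3σ̂, * = beyond 3σ̂; sign = side of CL): 1:+B, 2:+C, 3:+C, 4:-C, 5:-B, 6:+C, 7:-*, 8:+C, 9:+C, 10:-B
Rule 1 (one point beyond the 3σ limits) is satisfied at point 7.

rule 1 at point 7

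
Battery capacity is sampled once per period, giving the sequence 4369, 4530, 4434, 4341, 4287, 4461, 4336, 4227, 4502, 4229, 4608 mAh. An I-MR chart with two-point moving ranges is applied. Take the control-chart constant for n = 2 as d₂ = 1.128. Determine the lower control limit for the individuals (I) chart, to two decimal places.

X̄ = (4369 + 4530 + 4434 + 4341 + 4287 + 4461 + 4336 + 4227 + 4502 + 4229 + 4608) / 11 = 4393.0909
Moving ranges: 161, 96, 93, 54, 174, 125, 109, 275, 273, 379; M̄R̄ = 1739.0000 / 10 = 173.9000
LCL = X̄ − 3·M̄R̄/d₂ = 4393.0909 − 3 × 173.9000 / 1.128 = 3930.5909

3930.59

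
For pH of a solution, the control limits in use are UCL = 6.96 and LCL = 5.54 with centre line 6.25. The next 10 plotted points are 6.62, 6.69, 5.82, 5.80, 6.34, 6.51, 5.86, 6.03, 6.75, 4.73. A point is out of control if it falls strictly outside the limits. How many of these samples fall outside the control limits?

1

Compare each point to [5.54, 6.96]: sample 10 = 4.73 < LCL.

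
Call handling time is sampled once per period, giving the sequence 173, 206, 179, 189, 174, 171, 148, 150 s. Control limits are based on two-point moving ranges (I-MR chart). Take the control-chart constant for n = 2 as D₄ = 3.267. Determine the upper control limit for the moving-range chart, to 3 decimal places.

Moving ranges: 33, 27, 10, 15, 3, 23, 2; M̄R̄ = 113.0000 / 7 = 16.1429
UCL_MR = D₄·M̄R̄ = 3.267 × 16.1429 = 52.7387

52.739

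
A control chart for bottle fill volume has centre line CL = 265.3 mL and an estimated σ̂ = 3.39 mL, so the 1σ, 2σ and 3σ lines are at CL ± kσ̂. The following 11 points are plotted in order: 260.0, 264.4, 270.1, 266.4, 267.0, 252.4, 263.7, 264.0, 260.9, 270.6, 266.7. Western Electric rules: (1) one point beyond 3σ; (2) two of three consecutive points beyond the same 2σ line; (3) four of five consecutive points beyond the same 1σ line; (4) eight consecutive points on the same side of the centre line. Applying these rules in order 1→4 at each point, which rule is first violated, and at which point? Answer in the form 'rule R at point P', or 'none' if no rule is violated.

Zone of each point (C = within 1σ̂, B = 1σ̂–2σ̂, A = 2σ̂–3σ̂, * = beyond 3σ̂; sign = side of CL): 1:-B, 2:-C, 3:+B, 4:+C, 5:+C, 6:-*, 7:-C, 8:-C, 9:-B, 10:+B, 11:+C
Rule 1 (one point beyond the 3σ limits) is satisfied at point 6.

rule 1 at point 6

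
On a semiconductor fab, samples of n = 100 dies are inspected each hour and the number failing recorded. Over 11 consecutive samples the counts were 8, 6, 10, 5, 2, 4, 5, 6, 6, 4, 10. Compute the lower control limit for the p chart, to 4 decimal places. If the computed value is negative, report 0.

0.0000

p̄ = Σdᵢ / (k·n) = 66 / (11 × 100) = 0.06000
LCL = p̄ − 3·√(p̄(1−p̄)/n) = 0.06000 − 3 × 0.02375 = -0.01125 → 0 (negative, so LCL = 0)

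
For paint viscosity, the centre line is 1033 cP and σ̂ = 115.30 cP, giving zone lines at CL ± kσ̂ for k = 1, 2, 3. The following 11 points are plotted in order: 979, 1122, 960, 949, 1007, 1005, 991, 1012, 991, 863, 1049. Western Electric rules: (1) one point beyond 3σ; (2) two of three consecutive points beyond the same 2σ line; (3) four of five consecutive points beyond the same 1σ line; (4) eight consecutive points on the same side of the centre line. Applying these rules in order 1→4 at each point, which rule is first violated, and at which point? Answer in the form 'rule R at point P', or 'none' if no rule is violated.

Zone of each point (C = within 1σ̂, B = 1σ̂–2σ̂, A = 2σ̂–3σ̂, * = beyond 3σ̂; sign = side of CL): 1:-C, 2:+C, 3:-C, 4:-C, 5:-C, 6:-C, 7:-C, 8:-C, 9:-C, 10:-B, 11:+C
Rule 4 (eight consecutive points on the same side of the centre line) is satisfied at point 10.

rule 4 at point 10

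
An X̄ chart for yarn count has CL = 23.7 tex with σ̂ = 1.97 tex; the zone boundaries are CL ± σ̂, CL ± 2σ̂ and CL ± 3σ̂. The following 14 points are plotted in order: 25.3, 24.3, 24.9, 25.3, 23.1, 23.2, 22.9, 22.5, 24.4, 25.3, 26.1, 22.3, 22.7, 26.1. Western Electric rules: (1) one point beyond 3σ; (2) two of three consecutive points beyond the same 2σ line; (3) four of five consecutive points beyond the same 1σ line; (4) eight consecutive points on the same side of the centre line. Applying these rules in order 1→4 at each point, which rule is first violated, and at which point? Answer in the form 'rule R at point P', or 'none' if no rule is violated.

Zone of each point (C = within 1σ̂, B = 1σ̂–2σ̂, A = 2σ̂–3σ̂, * = beyond 3σ̂; sign = side of CL): 1:+C, 2:+C, 3:+C, 4:+C, 5:-C, 6:-C, 7:-C, 8:-C, 9:+C, 10:+C, 11:+B, 12:-C, 13:-C, 14:+B
No rule fires across all 14 points.

none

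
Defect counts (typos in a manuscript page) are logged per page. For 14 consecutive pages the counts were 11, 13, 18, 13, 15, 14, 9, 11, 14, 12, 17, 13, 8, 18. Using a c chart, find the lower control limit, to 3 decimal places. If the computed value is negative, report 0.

2.351

c̄ = (11 + 13 + 18 + 13 + 15 + 14 + 9 + 11 + 14 + 12 + 17 + 13 + 8 + 18) / 14 = 186 / 14 = 13.2857
LCL = c̄ − 3√c̄ = 13.2857 − 3 × 3.6450 = 2.3508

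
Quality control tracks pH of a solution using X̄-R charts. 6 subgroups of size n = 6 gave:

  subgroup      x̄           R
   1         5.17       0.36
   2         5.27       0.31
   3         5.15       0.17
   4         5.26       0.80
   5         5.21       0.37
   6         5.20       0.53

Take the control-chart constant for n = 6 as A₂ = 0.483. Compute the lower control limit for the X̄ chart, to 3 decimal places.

X̄̄ = (5.17 + 5.27 + 5.15 + 5.26 + 5.21 + 5.20) / 6 = 31.2600 / 6 = 5.2100
R̄ = (0.36 + 0.31 + 0.17 + 0.80 + 0.37 + 0.53) / 6 = 2.5400 / 6 = 0.4233
LCL = X̄̄ − A₂·R̄ = 5.2100 − 0.483 × 0.4233 = 5.0055

5.006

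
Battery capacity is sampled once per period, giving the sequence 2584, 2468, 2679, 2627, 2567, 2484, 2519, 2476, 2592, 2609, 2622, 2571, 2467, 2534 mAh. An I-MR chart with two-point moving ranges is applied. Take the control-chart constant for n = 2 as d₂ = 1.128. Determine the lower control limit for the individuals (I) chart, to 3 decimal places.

2359.035

X̄ = (2584 + 2468 + 2679 + 2627 + 2567 + 2484 + 2519 + 2476 + 2592 + 2609 + 2622 + 2571 + 2467 + 2534) / 14 = 2557.0714
Moving ranges: 116, 211, 52, 60, 83, 35, 43, 116, 17, 13, 51, 104, 67; M̄R̄ = 968.0000 / 13 = 74.4615
LCL = X̄ − 3·M̄R̄/d₂ = 2557.0714 − 3 × 74.4615 / 1.128 = 2359.0354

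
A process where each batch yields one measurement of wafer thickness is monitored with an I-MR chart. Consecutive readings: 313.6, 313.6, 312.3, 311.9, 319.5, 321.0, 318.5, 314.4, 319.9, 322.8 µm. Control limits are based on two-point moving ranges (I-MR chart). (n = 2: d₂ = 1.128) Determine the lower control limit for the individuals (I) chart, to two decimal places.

309.13

X̄ = (313.6 + 313.6 + 312.3 + 311.9 + 319.5 + 321.0 + 318.5 + 314.4 + 319.9 + 322.8) / 10 = 316.7500
Moving ranges: 0.0, 1.3, 0.4, 7.6, 1.5, 2.5, 4.1, 5.5, 2.9; M̄R̄ = 25.8000 / 9 = 2.8667
LCL = X̄ − 3·M̄R̄/d₂ = 316.7500 − 3 × 2.8667 / 1.128 = 309.1259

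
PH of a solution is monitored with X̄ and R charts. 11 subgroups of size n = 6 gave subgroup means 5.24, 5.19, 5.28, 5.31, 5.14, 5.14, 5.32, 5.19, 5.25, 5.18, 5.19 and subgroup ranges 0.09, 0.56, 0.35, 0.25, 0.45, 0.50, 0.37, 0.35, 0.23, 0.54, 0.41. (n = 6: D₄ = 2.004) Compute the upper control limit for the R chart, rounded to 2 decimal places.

R̄ = (0.09 + 0.56 + 0.35 + 0.25 + 0.45 + 0.50 + 0.37 + 0.35 + 0.23 + 0.54 + 0.41) / 11 = 4.1000 / 11 = 0.3727
UCL_R = D₄·R̄ = 2.004 × 0.3727 = 0.7469

0.75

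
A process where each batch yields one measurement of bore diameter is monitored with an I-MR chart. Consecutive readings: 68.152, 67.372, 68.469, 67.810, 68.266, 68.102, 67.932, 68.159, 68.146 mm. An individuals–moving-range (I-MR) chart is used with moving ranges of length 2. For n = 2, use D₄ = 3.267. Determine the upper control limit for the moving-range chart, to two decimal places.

Moving ranges: 0.780, 1.097, 0.659, 0.456, 0.164, 0.170, 0.227, 0.013; M̄R̄ = 3.5660 / 8 = 0.4458
UCL_MR = D₄·M̄R̄ = 3.267 × 0.4458 = 1.4563

1.46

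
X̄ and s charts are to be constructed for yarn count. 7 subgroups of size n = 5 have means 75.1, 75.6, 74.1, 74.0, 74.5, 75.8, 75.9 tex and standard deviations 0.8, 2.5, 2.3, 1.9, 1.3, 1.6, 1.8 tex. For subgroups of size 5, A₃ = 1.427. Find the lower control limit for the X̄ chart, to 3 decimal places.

X̄̄ = (75.1 + 75.6 + 74.1 + 74.0 + 74.5 + 75.8 + 75.9) / 7 = 75.0000
s̄ = (0.8 + 2.5 + 2.3 + 1.9 + 1.3 + 1.6 + 1.8) / 7 = 1.7429
LCL = X̄̄ − A₃·s̄ = 75.0000 − 1.427 × 1.7429 = 72.5129

72.513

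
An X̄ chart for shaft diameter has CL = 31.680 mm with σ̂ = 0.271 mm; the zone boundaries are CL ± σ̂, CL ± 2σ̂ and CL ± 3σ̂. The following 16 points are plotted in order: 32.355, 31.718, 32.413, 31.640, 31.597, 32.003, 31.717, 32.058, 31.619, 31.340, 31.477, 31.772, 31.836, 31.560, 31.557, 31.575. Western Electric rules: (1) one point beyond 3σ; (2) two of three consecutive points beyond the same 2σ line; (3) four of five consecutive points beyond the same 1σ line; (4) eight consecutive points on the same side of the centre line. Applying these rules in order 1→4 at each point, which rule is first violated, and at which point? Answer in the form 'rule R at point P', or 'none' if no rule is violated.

rule 2 at point 3

Zone of each point (C = within 1σ̂, B = 1σ̂–2σ̂, A = 2σ̂–3σ̂, * = beyond 3σ̂; sign = side of CL): 1:+A, 2:+C, 3:+A, 4:-C, 5:-C, 6:+B, 7:+C, 8:+B, 9:-C, 10:-B, 11:-C, 12:+C, 13:+C, 14:-C, 15:-C, 16:-C
Rule 2 (two of three consecutive points beyond the same 2σ limit) is satisfied at point 3.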